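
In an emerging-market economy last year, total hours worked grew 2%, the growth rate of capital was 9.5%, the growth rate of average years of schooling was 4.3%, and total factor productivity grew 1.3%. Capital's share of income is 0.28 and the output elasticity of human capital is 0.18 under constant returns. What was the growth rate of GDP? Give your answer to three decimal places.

Labor's share = 1 − 0.28 − 0.18 = 0.54.
Capital: 0.28 × 9.5 = 2.66 pp.
Average years of schooling: 0.18 × 4.3 = 0.774 pp.
Total hours worked: 0.54 × 2 = 1.08 pp.
Output growth = 1.3 + 4.514 = 5.814%.

5.814%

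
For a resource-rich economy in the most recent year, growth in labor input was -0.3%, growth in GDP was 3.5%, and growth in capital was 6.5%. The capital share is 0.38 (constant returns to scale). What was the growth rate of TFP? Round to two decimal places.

1.22%

Labor's share = 1 − 0.38 = 0.62.
Capital: 0.38 × 6.5 = 2.47 pp.
Labor input: 0.62 × (-0.3) = -0.186 pp.
TFP growth = 3.5 − 2.284 = 1.216%.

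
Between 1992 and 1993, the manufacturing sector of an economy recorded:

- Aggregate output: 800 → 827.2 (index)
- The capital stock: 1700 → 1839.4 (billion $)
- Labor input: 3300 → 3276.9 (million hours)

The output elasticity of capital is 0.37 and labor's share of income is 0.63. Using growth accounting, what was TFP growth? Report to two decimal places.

TFP growth was 0.81%.

Aggregate output growth = (827.2 − 800) / 800 = 3.4%.
The capital stock growth = (1839.4 − 1700) / 1700 = 8.2%.
Labor input growth = (3276.9 − 3300) / 3300 = -0.7%.
Labor's share = 1 − 0.37 = 0.63.
The capital stock: 0.37 × 8.2 = 3.034 pp.
Labor input: 0.63 × (-0.7) = -0.441 pp.
TFP growth = 3.4 − 2.593 = 0.807%.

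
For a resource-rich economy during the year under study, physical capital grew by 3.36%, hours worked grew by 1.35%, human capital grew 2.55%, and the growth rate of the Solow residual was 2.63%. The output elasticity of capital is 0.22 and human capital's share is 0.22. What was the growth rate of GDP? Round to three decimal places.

4.686%

Labor's share = 1 − 0.22 − 0.22 = 0.56.
Physical capital: 0.22 × 3.36 = 0.7392 pp.
Human capital: 0.22 × 2.55 = 0.561 pp.
Hours worked: 0.56 × 1.35 = 0.756 pp.
Output growth = 2.63 + 2.0562 = 4.6862%.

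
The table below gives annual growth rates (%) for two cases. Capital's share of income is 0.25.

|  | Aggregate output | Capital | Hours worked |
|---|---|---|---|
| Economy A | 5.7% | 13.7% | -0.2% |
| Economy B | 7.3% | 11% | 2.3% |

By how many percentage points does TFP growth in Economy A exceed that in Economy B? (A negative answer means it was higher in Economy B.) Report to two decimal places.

-0.40 percentage points

Labor's share = 1 − 0.25 = 0.75.
Economy A: TFP = 5.7 − 3.425 + 0.15 = 2.425%.
Economy B: TFP = 7.3 − 2.75 − 1.725 = 2.825%.
Difference = 2.425 − (2.825) = -0.4 pp.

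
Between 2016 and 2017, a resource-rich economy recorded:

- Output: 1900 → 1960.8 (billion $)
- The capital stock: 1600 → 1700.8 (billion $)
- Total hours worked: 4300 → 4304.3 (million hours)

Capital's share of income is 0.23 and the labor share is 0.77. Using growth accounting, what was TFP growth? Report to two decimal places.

1.67%

Output growth = (1960.8 − 1900) / 1900 = 3.2%.
The capital stock growth = (1700.8 − 1600) / 1600 = 6.3%.
Total hours worked growth = (4304.3 − 4300) / 4300 = 0.1%.
Labor's share = 1 − 0.23 = 0.77.
The capital stock: 0.23 × 6.3 = 1.449 pp.
Total hours worked: 0.77 × 0.1 = 0.077 pp.
TFP growth = 3.2 − 1.526 = 1.674%.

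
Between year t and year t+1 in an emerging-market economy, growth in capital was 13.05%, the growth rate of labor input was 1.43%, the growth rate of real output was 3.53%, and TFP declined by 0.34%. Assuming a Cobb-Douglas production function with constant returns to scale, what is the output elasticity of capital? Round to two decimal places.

gY = gA + α·gK + (1−α)·gL, so gY − gA − gL = α(gK − gL).
3.53 + 0.34 − 1.43 = α × (13.05 − 1.43).
2.44 = 11.62 α, so α = 0.21.

0.21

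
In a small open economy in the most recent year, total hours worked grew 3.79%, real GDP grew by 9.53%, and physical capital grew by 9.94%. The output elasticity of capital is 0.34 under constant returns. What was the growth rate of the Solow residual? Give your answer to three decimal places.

Labor's share = 1 − 0.34 = 0.66.
Physical capital: 0.34 × 9.94 = 3.3796 pp.
Total hours worked: 0.66 × 3.79 = 2.5014 pp.
TFP growth = 9.53 − 5.881 = 3.649%.

3.649%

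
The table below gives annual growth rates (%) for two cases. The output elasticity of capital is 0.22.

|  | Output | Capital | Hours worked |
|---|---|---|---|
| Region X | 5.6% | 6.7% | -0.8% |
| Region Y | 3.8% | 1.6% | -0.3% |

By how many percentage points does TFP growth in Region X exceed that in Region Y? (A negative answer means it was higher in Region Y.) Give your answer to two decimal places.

Labor's share = 1 − 0.22 = 0.78.
Region X: TFP = 5.6 − 1.474 + 0.624 = 4.75%.
Region Y: TFP = 3.8 − 0.352 + 0.234 = 3.682%.
Difference = 4.75 − (3.682) = 1.068 pp.

1.07 percentage points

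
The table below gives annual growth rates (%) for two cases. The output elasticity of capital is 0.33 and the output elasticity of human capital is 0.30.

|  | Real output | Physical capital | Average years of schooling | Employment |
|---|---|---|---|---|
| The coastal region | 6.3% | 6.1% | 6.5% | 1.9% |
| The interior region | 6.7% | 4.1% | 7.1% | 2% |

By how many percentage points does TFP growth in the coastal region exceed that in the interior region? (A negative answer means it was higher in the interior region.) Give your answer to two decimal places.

-0.84 percentage points

Labor's share = 1 − 0.33 − 0.3 = 0.37.
The coastal region: TFP = 6.3 − 2.013 − 1.95 − 0.703 = 1.634%.
The interior region: TFP = 6.7 − 1.353 − 2.13 − 0.74 = 2.477%.
Difference = 1.634 − (2.477) = -0.843 pp.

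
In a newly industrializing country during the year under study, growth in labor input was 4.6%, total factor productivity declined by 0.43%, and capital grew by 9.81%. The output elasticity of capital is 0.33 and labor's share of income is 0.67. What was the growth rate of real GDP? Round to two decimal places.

Labor's share = 1 − 0.33 = 0.67.
Capital: 0.33 × 9.81 = 3.2373 pp.
Labor input: 0.67 × 4.6 = 3.082 pp.
Output growth = -0.43 + 6.3193 = 5.8893%.

5.89%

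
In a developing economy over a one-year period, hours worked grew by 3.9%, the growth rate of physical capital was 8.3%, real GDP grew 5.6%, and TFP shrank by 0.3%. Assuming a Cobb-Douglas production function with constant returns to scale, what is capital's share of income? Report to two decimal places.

α = 0.45

gY = gA + α·gK + (1−α)·gL, so gY − gA − gL = α(gK − gL).
5.6 + 0.3 − 3.9 = α × (8.3 − 3.9).
2 = 4.4 α, so α = 0.4545.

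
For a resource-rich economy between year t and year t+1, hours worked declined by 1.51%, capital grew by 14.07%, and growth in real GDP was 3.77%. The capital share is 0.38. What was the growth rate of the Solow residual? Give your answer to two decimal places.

Labor's share = 1 − 0.38 = 0.62.
Capital: 0.38 × 14.07 = 5.3466 pp.
Hours worked: 0.62 × (-1.51) = -0.9362 pp.
TFP growth = 3.77 − 4.4104 = -0.6404%.

-0.64%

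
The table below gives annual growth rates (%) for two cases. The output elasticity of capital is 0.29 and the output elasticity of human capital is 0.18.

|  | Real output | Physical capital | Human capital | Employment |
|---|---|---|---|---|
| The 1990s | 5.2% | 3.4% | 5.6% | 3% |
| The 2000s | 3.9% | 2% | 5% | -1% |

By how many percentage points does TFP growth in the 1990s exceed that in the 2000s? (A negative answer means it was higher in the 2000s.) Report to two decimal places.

Labor's share = 1 − 0.29 − 0.18 = 0.53.
The 1990s: TFP = 5.2 − 0.986 − 1.008 − 1.59 = 1.616%.
The 2000s: TFP = 3.9 − 0.58 − 0.9 + 0.53 = 2.95%.
Difference = 1.616 − (2.95) = -1.334 pp.

-1.33 percentage points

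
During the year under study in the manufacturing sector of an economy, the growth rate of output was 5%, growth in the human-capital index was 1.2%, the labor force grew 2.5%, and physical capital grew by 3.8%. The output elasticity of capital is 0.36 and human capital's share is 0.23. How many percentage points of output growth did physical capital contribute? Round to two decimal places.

Contribution = share × growth = 0.36 × 3.8 = 1.368 pp.

1.37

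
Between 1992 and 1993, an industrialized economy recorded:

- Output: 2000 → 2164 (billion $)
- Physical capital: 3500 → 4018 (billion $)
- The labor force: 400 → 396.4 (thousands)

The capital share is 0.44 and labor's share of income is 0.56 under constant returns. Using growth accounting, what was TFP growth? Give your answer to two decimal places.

TFP growth was 2.19%.

Output growth = (2164 − 2000) / 2000 = 8.2%.
Physical capital growth = (4018 − 3500) / 3500 = 14.8%.
The labor force growth = (396.4 − 400) / 400 = -0.9%.
Labor's share = 1 − 0.44 = 0.56.
Physical capital: 0.44 × 14.8 = 6.512 pp.
The labor force: 0.56 × (-0.9) = -0.504 pp.
TFP growth = 8.2 − 6.008 = 2.192%.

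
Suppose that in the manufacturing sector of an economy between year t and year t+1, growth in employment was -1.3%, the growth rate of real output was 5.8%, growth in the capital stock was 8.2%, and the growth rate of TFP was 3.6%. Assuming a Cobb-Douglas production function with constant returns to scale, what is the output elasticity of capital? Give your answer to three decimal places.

α = 0.368

gY = gA + α·gK + (1−α)·gL, so gY − gA − gL = α(gK − gL).
5.8 − 3.6 + 1.3 = α × (8.2 − (-1.3)).
3.5 = 9.5 α, so α = 0.36842.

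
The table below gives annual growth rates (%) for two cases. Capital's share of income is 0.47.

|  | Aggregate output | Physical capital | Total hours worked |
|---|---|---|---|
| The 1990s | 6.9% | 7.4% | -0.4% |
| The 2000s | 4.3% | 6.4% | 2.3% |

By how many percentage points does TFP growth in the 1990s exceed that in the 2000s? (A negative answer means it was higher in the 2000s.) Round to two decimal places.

Labor's share = 1 − 0.47 = 0.53.
The 1990s: TFP = 6.9 − 3.478 + 0.212 = 3.634%.
The 2000s: TFP = 4.3 − 3.008 − 1.219 = 0.073%.
Difference = 3.634 − (0.073) = 3.561 pp.

3.56 percentage points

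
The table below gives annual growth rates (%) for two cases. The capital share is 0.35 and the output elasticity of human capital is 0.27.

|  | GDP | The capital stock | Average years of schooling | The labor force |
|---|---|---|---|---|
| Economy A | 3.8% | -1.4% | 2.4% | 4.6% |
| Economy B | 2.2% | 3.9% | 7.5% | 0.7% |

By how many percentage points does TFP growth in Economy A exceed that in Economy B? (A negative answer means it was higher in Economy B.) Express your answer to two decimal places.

Labor's share = 1 − 0.35 − 0.27 = 0.38.
Economy A: TFP = 3.8 + 0.49 − 0.648 − 1.748 = 1.894%.
Economy B: TFP = 2.2 − 1.365 − 2.025 − 0.266 = -1.456%.
Difference = 1.894 − (-1.456) = 3.35 pp.

3.35 percentage points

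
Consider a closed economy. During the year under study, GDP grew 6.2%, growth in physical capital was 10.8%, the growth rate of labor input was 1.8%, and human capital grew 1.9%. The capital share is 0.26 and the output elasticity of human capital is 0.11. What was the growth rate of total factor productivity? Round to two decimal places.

Labor's share = 1 − 0.26 − 0.11 = 0.63.
Physical capital: 0.26 × 10.8 = 2.808 pp.
Human capital: 0.11 × 1.9 = 0.209 pp.
Labor input: 0.63 × 1.8 = 1.134 pp.
TFP growth = 6.2 − 4.151 = 2.049%.

2.05%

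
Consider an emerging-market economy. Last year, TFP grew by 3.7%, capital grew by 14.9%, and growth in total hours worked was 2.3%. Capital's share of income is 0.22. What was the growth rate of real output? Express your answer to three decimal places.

Real output grew 8.772%.

Labor's share = 1 − 0.22 = 0.78.
Capital: 0.22 × 14.9 = 3.278 pp.
Total hours worked: 0.78 × 2.3 = 1.794 pp.
Output growth = 3.7 + 5.072 = 8.772%.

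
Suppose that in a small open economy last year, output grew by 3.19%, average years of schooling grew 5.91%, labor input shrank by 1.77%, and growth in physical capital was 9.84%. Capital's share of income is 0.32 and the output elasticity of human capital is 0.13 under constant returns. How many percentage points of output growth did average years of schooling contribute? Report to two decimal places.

Contribution = share × growth = 0.13 × 5.91 = 0.7683 pp.

0.77 pp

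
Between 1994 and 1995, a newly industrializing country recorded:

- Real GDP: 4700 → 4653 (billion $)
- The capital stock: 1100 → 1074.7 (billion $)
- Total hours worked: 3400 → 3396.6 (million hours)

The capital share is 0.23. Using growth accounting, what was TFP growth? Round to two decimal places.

Real GDP growth = (4653 − 4700) / 4700 = -1%.
The capital stock growth = (1074.7 − 1100) / 1100 = -2.3%.
Total hours worked growth = (3396.6 − 3400) / 3400 = -0.1%.
Labor's share = 1 − 0.23 = 0.77.
The capital stock: 0.23 × (-2.3) = -0.529 pp.
Total hours worked: 0.77 × (-0.1) = -0.077 pp.
TFP growth = -1 + 0.606 = -0.394%.

-0.39%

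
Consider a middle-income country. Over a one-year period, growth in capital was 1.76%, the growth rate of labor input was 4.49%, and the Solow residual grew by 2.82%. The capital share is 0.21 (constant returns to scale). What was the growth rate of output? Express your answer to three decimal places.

Labor's share = 1 − 0.21 = 0.79.
Capital: 0.21 × 1.76 = 0.3696 pp.
Labor input: 0.79 × 4.49 = 3.5471 pp.
Output growth = 2.82 + 3.9167 = 6.7367%.

Output grew 6.737%.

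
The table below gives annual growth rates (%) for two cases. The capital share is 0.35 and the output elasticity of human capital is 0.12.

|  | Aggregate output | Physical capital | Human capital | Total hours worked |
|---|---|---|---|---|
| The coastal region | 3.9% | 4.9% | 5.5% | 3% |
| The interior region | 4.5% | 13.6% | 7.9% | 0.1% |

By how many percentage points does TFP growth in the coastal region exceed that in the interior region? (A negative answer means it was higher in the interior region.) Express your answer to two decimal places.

1.20 percentage points

Labor's share = 1 − 0.35 − 0.12 = 0.53.
The coastal region: TFP = 3.9 − 1.715 − 0.66 − 1.59 = -0.065%.
The interior region: TFP = 4.5 − 4.76 − 0.948 − 0.053 = -1.261%.
Difference = -0.065 − (-1.261) = 1.196 pp.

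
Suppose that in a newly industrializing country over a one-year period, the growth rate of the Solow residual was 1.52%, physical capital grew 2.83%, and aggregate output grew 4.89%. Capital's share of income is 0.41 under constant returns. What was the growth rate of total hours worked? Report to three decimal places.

Total hours worked grew 3.745%.

Labor's share = 1 − 0.41 = 0.59.
gY = gA + 0.41×2.83 + 0.59×g.
0.59×g = 4.89 − 1.52 − 1.1603 = 2.2097.
g = 2.2097 / 0.59 = 3.74525%.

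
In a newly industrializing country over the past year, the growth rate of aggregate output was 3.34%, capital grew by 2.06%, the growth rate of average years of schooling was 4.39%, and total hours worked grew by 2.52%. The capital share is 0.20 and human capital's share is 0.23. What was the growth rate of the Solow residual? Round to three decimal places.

The Solow residual growth was 0.482%.

Labor's share = 1 − 0.2 − 0.23 = 0.57.
Capital: 0.2 × 2.06 = 0.412 pp.
Average years of schooling: 0.23 × 4.39 = 1.0097 pp.
Total hours worked: 0.57 × 2.52 = 1.4364 pp.
TFP growth = 3.34 − 2.8581 = 0.4819%.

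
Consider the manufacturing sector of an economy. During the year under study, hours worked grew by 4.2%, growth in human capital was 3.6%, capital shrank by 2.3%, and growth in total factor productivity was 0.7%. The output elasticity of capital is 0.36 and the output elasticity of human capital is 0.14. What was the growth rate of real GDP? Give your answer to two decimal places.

Real GDP growth was 2.48%.

Labor's share = 1 − 0.36 − 0.14 = 0.5.
Capital: 0.36 × (-2.3) = -0.828 pp.
Human capital: 0.14 × 3.6 = 0.504 pp.
Hours worked: 0.5 × 4.2 = 2.1 pp.
Output growth = 0.7 + 1.776 = 2.476%.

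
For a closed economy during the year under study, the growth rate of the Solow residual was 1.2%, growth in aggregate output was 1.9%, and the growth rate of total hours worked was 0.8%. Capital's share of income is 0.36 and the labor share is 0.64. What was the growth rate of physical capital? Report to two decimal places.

Labor's share = 1 − 0.36 = 0.64.
gY = gA + 0.64×0.8 + 0.36×g.
0.36×g = 1.9 − 1.2 − 0.512 = 0.188.
g = 0.188 / 0.36 = 0.5222%.

Physical capital growth was 0.52%.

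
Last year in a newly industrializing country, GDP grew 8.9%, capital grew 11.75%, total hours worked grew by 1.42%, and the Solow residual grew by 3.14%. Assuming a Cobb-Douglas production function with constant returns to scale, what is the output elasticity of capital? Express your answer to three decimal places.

gY = gA + α·gK + (1−α)·gL, so gY − gA − gL = α(gK − gL).
8.9 − 3.14 − 1.42 = α × (11.75 − 1.42).
4.34 = 10.33 α, so α = 0.42014.

The output elasticity of capital is 0.420.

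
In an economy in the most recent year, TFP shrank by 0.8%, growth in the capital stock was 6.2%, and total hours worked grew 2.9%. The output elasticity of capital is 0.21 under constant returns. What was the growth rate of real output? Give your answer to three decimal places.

Real output grew 2.793%.

Labor's share = 1 − 0.21 = 0.79.
The capital stock: 0.21 × 6.2 = 1.302 pp.
Total hours worked: 0.79 × 2.9 = 2.291 pp.
Output growth = -0.8 + 3.593 = 2.793%.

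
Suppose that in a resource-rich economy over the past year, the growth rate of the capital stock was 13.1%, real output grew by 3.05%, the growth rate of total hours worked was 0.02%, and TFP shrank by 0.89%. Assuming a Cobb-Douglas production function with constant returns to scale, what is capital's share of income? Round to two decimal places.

0.30

gY = gA + α·gK + (1−α)·gL, so gY − gA − gL = α(gK − gL).
3.05 + 0.89 − 0.02 = α × (13.1 − 0.02).
3.92 = 13.08 α, so α = 0.2997.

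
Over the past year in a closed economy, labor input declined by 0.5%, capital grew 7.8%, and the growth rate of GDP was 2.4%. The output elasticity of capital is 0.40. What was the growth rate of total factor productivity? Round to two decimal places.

Labor's share = 1 − 0.4 = 0.6.
Capital: 0.4 × 7.8 = 3.12 pp.
Labor input: 0.6 × (-0.5) = -0.3 pp.
TFP growth = 2.4 − 2.82 = -0.42%.

-0.42%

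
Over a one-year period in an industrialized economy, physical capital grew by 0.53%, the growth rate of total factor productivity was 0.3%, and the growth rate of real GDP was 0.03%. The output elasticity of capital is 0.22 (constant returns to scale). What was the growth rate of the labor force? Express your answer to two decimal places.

-0.50%

Labor's share = 1 − 0.22 = 0.78.
gY = gA + 0.22×0.53 + 0.78×g.
0.78×g = 0.03 − 0.3 − 0.1166 = -0.3866.
g = -0.3866 / 0.78 = -0.4956%.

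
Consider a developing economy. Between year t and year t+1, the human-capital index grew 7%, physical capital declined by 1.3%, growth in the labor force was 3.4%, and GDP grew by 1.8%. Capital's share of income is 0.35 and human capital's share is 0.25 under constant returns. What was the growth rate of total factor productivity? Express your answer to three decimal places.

Labor's share = 1 − 0.35 − 0.25 = 0.4.
Physical capital: 0.35 × (-1.3) = -0.455 pp.
The human-capital index: 0.25 × 7 = 1.75 pp.
The labor force: 0.4 × 3.4 = 1.36 pp.
TFP growth = 1.8 − 2.655 = -0.855%.

-0.855%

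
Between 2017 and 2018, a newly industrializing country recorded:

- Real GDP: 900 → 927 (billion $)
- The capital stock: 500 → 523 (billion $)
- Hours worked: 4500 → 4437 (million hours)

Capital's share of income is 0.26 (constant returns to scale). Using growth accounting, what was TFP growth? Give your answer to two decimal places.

2.84%

Real GDP growth = (927 − 900) / 900 = 3%.
The capital stock growth = (523 − 500) / 500 = 4.6%.
Hours worked growth = (4437 − 4500) / 4500 = -1.4%.
Labor's share = 1 − 0.26 = 0.74.
The capital stock: 0.26 × 4.6 = 1.196 pp.
Hours worked: 0.74 × (-1.4) = -1.036 pp.
TFP growth = 3 − 0.16 = 2.84%.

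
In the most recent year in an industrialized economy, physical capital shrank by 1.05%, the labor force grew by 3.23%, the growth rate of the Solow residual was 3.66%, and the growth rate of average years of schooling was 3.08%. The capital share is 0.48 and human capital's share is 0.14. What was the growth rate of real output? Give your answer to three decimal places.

Labor's share = 1 − 0.48 − 0.14 = 0.38.
Physical capital: 0.48 × (-1.05) = -0.504 pp.
Average years of schooling: 0.14 × 3.08 = 0.4312 pp.
The labor force: 0.38 × 3.23 = 1.2274 pp.
Output growth = 3.66 + 1.1546 = 4.8146%.

Real output growth was 4.815%.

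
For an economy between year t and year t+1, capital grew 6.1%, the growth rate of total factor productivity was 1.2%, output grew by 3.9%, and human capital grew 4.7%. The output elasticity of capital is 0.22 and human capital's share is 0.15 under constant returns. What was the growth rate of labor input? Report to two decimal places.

Labor input grew 1.04%.

Labor's share = 1 − 0.22 − 0.15 = 0.63.
gY = gA + 0.22×6.1 + 0.15×4.7 + 0.63×g.
0.63×g = 3.9 − 1.2 − 2.047 = 0.653.
g = 0.653 / 0.63 = 1.0365%.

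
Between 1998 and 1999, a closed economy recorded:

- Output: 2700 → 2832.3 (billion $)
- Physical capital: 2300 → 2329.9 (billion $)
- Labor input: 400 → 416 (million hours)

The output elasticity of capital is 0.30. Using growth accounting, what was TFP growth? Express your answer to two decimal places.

Output growth = (2832.3 − 2700) / 2700 = 4.9%.
Physical capital growth = (2329.9 − 2300) / 2300 = 1.3%.
Labor input growth = (416 − 400) / 400 = 4%.
Labor's share = 1 − 0.3 = 0.7.
Physical capital: 0.3 × 1.3 = 0.39 pp.
Labor input: 0.7 × 4 = 2.8 pp.
TFP growth = 4.9 − 3.19 = 1.71%.

1.71%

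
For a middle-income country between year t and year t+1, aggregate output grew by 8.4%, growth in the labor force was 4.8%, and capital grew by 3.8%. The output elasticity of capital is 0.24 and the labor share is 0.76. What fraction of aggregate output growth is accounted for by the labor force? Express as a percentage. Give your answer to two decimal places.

Labor's share = 1 − 0.24 = 0.76.
The labor force contributed 0.76 × 4.8 = 3.648 pp.
Share of growth = 3.648 / 8.4 × 100 = 43.4286%.

The labor force accounted for 43.43% of growth.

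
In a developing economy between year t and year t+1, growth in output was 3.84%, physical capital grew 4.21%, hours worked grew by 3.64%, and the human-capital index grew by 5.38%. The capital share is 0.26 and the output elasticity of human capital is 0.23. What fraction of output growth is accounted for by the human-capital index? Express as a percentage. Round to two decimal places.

32.22%

The human-capital index contributed 0.23 × 5.38 = 1.2374 pp.
Share of growth = 1.2374 / 3.84 × 100 = 32.224%.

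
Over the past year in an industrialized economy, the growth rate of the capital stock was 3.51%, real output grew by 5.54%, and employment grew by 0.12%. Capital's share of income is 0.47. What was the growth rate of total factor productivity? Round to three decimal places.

Total factor productivity growth was 3.827%.

Labor's share = 1 − 0.47 = 0.53.
The capital stock: 0.47 × 3.51 = 1.6497 pp.
Employment: 0.53 × 0.12 = 0.0636 pp.
TFP growth = 5.54 − 1.7133 = 3.8267%.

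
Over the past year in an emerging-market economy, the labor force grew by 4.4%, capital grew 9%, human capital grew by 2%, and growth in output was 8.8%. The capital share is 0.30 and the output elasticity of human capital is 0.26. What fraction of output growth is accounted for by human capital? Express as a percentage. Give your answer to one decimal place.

5.9%

Human capital contributed 0.26 × 2 = 0.52 pp.
Share of growth = 0.52 / 8.8 × 100 = 5.909%.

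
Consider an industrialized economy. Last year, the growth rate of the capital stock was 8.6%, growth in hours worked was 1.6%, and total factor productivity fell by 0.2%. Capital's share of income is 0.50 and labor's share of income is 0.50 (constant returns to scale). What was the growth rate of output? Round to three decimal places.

Labor's share = 1 − 0.5 = 0.5.
The capital stock: 0.5 × 8.6 = 4.3 pp.
Hours worked: 0.5 × 1.6 = 0.8 pp.
Output growth = -0.2 + 5.1 = 4.9%.

4.900%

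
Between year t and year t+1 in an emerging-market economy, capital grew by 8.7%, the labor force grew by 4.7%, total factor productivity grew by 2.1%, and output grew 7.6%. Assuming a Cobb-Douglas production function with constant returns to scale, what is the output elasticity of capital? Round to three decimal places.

The output elasticity of capital is 0.200.

gY = gA + α·gK + (1−α)·gL, so gY − gA − gL = α(gK − gL).
7.6 − 2.1 − 4.7 = α × (8.7 − 4.7).
0.8 = 4 α, so α = 0.2.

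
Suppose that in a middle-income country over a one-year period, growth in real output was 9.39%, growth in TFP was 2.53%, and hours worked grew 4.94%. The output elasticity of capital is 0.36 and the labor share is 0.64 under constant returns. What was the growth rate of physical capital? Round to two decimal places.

Labor's share = 1 − 0.36 = 0.64.
gY = gA + 0.64×4.94 + 0.36×g.
0.36×g = 9.39 − 2.53 − 3.1616 = 3.6984.
g = 3.6984 / 0.36 = 10.2733%.

Physical capital growth was 10.27%.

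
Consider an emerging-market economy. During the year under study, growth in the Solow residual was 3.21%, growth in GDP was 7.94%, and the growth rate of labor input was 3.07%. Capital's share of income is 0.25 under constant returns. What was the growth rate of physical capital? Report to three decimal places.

Labor's share = 1 − 0.25 = 0.75.
gY = gA + 0.75×3.07 + 0.25×g.
0.25×g = 7.94 − 3.21 − 2.3025 = 2.4275.
g = 2.4275 / 0.25 = 9.71%.

Physical capital growth was 9.710%.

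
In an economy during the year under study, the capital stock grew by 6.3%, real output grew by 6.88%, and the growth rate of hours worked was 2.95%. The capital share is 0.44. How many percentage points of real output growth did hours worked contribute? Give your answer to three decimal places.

Labor's share = 1 − 0.44 = 0.56.
Contribution = share × growth = 0.56 × 2.95 = 1.652 pp.

1.652 percentage points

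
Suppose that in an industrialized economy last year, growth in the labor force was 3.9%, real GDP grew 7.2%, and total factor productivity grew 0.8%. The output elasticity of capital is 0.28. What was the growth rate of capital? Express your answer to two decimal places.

Labor's share = 1 − 0.28 = 0.72.
gY = gA + 0.72×3.9 + 0.28×g.
0.28×g = 7.2 − 0.8 − 2.808 = 3.592.
g = 3.592 / 0.28 = 12.8286%.

12.83%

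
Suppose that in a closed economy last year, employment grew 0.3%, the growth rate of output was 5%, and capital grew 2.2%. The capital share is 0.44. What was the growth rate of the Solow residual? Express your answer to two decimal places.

3.86%

Labor's share = 1 − 0.44 = 0.56.
Capital: 0.44 × 2.2 = 0.968 pp.
Employment: 0.56 × 0.3 = 0.168 pp.
TFP growth = 5 − 1.136 = 3.864%.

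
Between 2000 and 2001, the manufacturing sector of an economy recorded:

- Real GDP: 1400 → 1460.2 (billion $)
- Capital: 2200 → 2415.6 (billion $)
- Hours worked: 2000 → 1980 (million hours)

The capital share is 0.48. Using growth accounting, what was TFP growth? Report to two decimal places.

TFP grew 0.12%.

Real GDP growth = (1460.2 − 1400) / 1400 = 4.3%.
Capital growth = (2415.6 − 2200) / 2200 = 9.8%.
Hours worked growth = (1980 − 2000) / 2000 = -1%.
Labor's share = 1 − 0.48 = 0.52.
Capital: 0.48 × 9.8 = 4.704 pp.
Hours worked: 0.52 × (-1) = -0.52 pp.
TFP growth = 4.3 − 4.184 = 0.116%.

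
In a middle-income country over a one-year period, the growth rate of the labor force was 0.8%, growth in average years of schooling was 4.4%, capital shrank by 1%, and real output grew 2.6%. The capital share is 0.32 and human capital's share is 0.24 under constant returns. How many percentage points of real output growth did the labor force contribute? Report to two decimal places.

0.35 percentage points

Labor's share = 1 − 0.32 − 0.24 = 0.44.
Contribution = share × growth = 0.44 × 0.8 = 0.352 pp.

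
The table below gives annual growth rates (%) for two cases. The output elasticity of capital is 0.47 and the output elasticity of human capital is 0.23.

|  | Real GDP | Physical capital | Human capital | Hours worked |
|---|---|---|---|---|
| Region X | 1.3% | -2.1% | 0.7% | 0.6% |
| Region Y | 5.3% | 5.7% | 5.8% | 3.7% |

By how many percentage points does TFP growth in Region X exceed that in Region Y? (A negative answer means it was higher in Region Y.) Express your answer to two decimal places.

1.77 percentage points

Labor's share = 1 − 0.47 − 0.23 = 0.3.
Region X: TFP = 1.3 + 0.987 − 0.161 − 0.18 = 1.946%.
Region Y: TFP = 5.3 − 2.679 − 1.334 − 1.11 = 0.177%.
Difference = 1.946 − (0.177) = 1.769 pp.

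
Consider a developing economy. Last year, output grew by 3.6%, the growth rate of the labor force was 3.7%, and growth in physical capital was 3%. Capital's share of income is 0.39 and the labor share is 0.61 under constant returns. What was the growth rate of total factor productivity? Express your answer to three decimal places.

Labor's share = 1 − 0.39 = 0.61.
Physical capital: 0.39 × 3 = 1.17 pp.
The labor force: 0.61 × 3.7 = 2.257 pp.
TFP growth = 3.6 − 3.427 = 0.173%.

0.173%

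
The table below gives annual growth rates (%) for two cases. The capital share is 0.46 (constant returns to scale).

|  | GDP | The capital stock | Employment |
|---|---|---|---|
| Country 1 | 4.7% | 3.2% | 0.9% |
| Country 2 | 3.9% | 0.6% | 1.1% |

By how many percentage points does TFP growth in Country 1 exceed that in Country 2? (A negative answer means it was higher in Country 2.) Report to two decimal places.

-0.29 percentage points

Labor's share = 1 − 0.46 = 0.54.
Country 1: TFP = 4.7 − 1.472 − 0.486 = 2.742%.
Country 2: TFP = 3.9 − 0.276 − 0.594 = 3.03%.
Difference = 2.742 − (3.03) = -0.288 pp.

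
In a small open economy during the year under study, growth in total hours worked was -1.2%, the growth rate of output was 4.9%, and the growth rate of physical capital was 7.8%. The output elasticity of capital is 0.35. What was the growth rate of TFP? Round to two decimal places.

2.95%

Labor's share = 1 − 0.35 = 0.65.
Physical capital: 0.35 × 7.8 = 2.73 pp.
Total hours worked: 0.65 × (-1.2) = -0.78 pp.
TFP growth = 4.9 − 1.95 = 2.95%.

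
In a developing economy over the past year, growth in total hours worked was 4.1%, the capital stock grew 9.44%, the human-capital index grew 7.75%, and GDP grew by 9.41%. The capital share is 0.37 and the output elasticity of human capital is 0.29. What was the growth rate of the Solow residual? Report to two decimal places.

Labor's share = 1 − 0.37 − 0.29 = 0.34.
The capital stock: 0.37 × 9.44 = 3.4928 pp.
The human-capital index: 0.29 × 7.75 = 2.2475 pp.
Total hours worked: 0.34 × 4.1 = 1.394 pp.
TFP growth = 9.41 − 7.1343 = 2.2757%.

The Solow residual grew 2.28%.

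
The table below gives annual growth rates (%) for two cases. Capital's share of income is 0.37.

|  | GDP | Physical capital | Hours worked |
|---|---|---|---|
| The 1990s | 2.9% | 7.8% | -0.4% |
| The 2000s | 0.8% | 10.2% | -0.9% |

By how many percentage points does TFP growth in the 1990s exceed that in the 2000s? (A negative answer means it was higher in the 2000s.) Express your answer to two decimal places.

2.67 percentage points

Labor's share = 1 − 0.37 = 0.63.
The 1990s: TFP = 2.9 − 2.886 + 0.252 = 0.266%.
The 2000s: TFP = 0.8 − 3.774 + 0.567 = -2.407%.
Difference = 0.266 − (-2.407) = 2.673 pp.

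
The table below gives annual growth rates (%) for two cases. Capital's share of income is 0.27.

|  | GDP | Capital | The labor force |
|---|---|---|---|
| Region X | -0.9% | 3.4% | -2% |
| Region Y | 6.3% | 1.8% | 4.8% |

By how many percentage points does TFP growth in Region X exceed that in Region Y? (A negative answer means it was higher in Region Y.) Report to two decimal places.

Labor's share = 1 − 0.27 = 0.73.
Region X: TFP = -0.9 − 0.918 + 1.46 = -0.358%.
Region Y: TFP = 6.3 − 0.486 − 3.504 = 2.31%.
Difference = -0.358 − (2.31) = -2.668 pp.

-2.67 percentage points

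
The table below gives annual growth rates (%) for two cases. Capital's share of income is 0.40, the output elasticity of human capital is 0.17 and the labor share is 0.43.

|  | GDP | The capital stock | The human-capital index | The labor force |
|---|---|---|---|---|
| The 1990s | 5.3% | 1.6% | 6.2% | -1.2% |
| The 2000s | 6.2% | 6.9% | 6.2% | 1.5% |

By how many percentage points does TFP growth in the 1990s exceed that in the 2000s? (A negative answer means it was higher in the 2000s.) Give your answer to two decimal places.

Labor's share = 1 − 0.4 − 0.17 = 0.43.
The 1990s: TFP = 5.3 − 0.64 − 1.054 + 0.516 = 4.122%.
The 2000s: TFP = 6.2 − 2.76 − 1.054 − 0.645 = 1.741%.
Difference = 4.122 − (1.741) = 2.381 pp.

2.38 percentage points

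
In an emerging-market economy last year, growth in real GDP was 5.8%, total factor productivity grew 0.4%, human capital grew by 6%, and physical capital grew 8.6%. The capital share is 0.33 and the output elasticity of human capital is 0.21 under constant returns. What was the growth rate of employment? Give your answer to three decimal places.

Labor's share = 1 − 0.33 − 0.21 = 0.46.
gY = gA + 0.33×8.6 + 0.21×6 + 0.46×g.
0.46×g = 5.8 − 0.4 − 4.098 = 1.302.
g = 1.302 / 0.46 = 2.83043%.

Employment grew 2.830%.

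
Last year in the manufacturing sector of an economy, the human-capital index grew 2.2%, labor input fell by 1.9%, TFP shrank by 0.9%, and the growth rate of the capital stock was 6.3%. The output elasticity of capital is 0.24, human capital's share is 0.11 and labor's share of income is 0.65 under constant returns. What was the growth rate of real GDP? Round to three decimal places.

Labor's share = 1 − 0.24 − 0.11 = 0.65.
The capital stock: 0.24 × 6.3 = 1.512 pp.
The human-capital index: 0.11 × 2.2 = 0.242 pp.
Labor input: 0.65 × (-1.9) = -1.235 pp.
Output growth = -0.9 + 0.519 = -0.381%.

-0.381%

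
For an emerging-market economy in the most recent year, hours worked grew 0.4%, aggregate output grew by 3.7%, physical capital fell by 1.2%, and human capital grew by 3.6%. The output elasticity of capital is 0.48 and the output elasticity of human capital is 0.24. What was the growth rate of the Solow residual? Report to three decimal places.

Labor's share = 1 − 0.48 − 0.24 = 0.28.
Physical capital: 0.48 × (-1.2) = -0.576 pp.
Human capital: 0.24 × 3.6 = 0.864 pp.
Hours worked: 0.28 × 0.4 = 0.112 pp.
TFP growth = 3.7 − 0.4 = 3.3%.

3.300%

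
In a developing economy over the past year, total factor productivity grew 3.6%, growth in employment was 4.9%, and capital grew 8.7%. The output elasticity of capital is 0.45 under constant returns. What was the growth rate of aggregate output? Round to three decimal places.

10.210%

Labor's share = 1 − 0.45 = 0.55.
Capital: 0.45 × 8.7 = 3.915 pp.
Employment: 0.55 × 4.9 = 2.695 pp.
Output growth = 3.6 + 6.61 = 10.21%.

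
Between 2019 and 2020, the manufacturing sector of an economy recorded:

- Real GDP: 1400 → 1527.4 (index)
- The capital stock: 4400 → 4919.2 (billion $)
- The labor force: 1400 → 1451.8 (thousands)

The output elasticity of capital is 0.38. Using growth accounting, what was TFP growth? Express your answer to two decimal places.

TFP growth was 2.32%.

Real GDP growth = (1527.4 − 1400) / 1400 = 9.1%.
The capital stock growth = (4919.2 − 4400) / 4400 = 11.8%.
The labor force growth = (1451.8 − 1400) / 1400 = 3.7%.
Labor's share = 1 − 0.38 = 0.62.
The capital stock: 0.38 × 11.8 = 4.484 pp.
The labor force: 0.62 × 3.7 = 2.294 pp.
TFP growth = 9.1 − 6.778 = 2.322%.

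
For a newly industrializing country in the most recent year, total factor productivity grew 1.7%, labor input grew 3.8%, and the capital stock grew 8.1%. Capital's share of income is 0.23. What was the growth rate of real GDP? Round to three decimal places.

Labor's share = 1 − 0.23 = 0.77.
The capital stock: 0.23 × 8.1 = 1.863 pp.
Labor input: 0.77 × 3.8 = 2.926 pp.
Output growth = 1.7 + 4.789 = 6.489%.

6.489%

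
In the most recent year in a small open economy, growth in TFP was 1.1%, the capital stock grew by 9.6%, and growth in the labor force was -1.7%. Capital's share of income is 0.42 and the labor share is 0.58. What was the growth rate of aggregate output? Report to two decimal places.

Aggregate output growth was 4.15%.

Labor's share = 1 − 0.42 = 0.58.
The capital stock: 0.42 × 9.6 = 4.032 pp.
The labor force: 0.58 × (-1.7) = -0.986 pp.
Output growth = 1.1 + 3.046 = 4.146%.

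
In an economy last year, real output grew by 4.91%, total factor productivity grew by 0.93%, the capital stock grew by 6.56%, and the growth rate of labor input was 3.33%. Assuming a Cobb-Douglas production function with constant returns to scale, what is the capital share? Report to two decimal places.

gY = gA + α·gK + (1−α)·gL, so gY − gA − gL = α(gK − gL).
4.91 − 0.93 − 3.33 = α × (6.56 − 3.33).
0.65 = 3.23 α, so α = 0.2012.

0.20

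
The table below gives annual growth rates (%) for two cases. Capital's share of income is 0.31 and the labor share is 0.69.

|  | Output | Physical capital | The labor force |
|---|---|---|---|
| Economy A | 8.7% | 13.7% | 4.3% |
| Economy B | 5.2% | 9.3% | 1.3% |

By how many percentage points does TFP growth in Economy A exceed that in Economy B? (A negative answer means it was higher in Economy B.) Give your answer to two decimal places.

Labor's share = 1 − 0.31 = 0.69.
Economy A: TFP = 8.7 − 4.247 − 2.967 = 1.486%.
Economy B: TFP = 5.2 − 2.883 − 0.897 = 1.42%.
Difference = 1.486 − (1.42) = 0.066 pp.

0.07 percentage points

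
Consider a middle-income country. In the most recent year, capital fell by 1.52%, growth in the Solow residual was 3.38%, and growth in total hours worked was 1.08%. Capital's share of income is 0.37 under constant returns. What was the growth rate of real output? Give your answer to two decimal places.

Labor's share = 1 − 0.37 = 0.63.
Capital: 0.37 × (-1.52) = -0.5624 pp.
Total hours worked: 0.63 × 1.08 = 0.6804 pp.
Output growth = 3.38 + 0.118 = 3.498%.

3.50%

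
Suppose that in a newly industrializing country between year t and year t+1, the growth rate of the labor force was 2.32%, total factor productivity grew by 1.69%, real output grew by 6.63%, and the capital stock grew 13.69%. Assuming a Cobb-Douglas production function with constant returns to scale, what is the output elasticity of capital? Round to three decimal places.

0.230

gY = gA + α·gK + (1−α)·gL, so gY − gA − gL = α(gK − gL).
6.63 − 1.69 − 2.32 = α × (13.69 − 2.32).
2.62 = 11.37 α, so α = 0.23043.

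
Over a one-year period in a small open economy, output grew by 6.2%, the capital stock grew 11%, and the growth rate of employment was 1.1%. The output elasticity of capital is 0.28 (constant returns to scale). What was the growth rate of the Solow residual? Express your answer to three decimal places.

Labor's share = 1 − 0.28 = 0.72.
The capital stock: 0.28 × 11 = 3.08 pp.
Employment: 0.72 × 1.1 = 0.792 pp.
TFP growth = 6.2 − 3.872 = 2.328%.

2.328%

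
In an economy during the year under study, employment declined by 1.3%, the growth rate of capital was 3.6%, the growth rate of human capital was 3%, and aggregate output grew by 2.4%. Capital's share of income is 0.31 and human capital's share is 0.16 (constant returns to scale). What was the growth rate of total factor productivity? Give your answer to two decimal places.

Labor's share = 1 − 0.31 − 0.16 = 0.53.
Capital: 0.31 × 3.6 = 1.116 pp.
Human capital: 0.16 × 3 = 0.48 pp.
Employment: 0.53 × (-1.3) = -0.689 pp.
TFP growth = 2.4 − 0.907 = 1.493%.

Total factor productivity growth was 1.49%.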